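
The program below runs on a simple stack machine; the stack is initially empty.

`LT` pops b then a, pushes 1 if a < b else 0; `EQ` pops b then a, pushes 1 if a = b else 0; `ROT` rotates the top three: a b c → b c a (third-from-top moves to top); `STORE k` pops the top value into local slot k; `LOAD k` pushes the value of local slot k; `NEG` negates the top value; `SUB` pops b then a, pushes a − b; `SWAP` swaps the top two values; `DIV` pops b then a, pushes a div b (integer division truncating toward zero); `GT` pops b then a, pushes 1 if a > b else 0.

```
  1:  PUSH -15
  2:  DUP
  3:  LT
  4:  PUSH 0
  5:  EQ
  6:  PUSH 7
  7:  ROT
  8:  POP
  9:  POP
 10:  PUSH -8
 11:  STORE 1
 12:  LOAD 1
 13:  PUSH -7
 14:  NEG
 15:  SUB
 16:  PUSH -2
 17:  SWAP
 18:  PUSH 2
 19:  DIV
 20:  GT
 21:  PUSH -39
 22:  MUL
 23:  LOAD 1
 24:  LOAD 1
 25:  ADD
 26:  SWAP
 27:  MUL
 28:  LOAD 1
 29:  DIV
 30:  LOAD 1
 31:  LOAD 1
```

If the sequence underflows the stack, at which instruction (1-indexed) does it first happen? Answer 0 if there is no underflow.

7

PUSH -15 : -15
DUP      : -15 -15
LT       : 0
PUSH 0   : 0 0
EQ       : 1
PUSH 7   : 1 7
ROT  — needs 3 operands, stack has 2 → underflow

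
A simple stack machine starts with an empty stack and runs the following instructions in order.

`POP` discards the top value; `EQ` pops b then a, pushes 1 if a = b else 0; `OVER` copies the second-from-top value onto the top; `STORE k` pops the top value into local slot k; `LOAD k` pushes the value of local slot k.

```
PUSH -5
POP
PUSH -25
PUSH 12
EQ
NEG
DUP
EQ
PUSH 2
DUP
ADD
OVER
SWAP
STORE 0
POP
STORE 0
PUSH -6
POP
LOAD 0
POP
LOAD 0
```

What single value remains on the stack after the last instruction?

1

PUSH -5   [-5]
POP       []
PUSH -25  [-25]
PUSH 12   [-25, 12]
EQ        [0]
NEG       [0]
DUP       [0, 0]
EQ        [1]
PUSH 2    [1, 2]
DUP       [1, 2, 2]
ADD       [1, 4]
OVER      [1, 4, 1]
SWAP      [1, 1, 4]
STORE 0   [1, 1]
POP       [1]
STORE 0   []
PUSH -6   [-6]
POP       []
LOAD 0    [1]
POP       []
LOAD 0    [1]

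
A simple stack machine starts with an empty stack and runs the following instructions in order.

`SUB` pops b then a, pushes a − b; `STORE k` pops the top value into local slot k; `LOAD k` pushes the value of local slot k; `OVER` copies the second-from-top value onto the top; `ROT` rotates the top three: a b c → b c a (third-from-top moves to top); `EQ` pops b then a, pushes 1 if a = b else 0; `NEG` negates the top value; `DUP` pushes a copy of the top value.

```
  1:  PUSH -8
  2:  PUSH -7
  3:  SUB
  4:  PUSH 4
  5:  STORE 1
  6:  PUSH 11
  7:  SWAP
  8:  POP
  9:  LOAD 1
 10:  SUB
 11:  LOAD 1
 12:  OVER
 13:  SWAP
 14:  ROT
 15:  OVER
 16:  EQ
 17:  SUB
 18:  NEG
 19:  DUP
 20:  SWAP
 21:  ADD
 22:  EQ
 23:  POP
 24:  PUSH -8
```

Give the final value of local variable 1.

4

PUSH -8 → -8
PUSH -7 → -8 -7
SUB     → -1
PUSH 4  → -1 4
STORE 1 → -1
PUSH 11 → -1 11
SWAP    → 11 -1
POP     → 11
LOAD 1  → 11 4
SUB     → 7
LOAD 1  → 7 4
OVER    → 7 4 7
SWAP    → 7 7 4
ROT     → 7 4 7
OVER    → 7 4 7 4
EQ      → 7 4 0
SUB     → 7 4
NEG     → 7 -4
DUP     → 7 -4 -4
SWAP    → 7 -4 -4
ADD     → 7 -8
EQ      → 0
POP     → (empty)
PUSH -8 → -8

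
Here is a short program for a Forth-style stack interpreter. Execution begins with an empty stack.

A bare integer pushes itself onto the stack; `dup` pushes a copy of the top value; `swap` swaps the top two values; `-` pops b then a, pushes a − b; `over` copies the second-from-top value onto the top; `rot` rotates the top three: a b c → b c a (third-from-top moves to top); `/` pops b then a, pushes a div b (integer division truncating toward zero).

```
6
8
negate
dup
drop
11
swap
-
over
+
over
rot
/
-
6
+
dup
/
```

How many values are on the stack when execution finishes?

6      -> 6
8      -> 6 8
negate -> 6 -8
dup    -> 6 -8 -8
drop   -> 6 -8
11     -> 6 -8 11
swap   -> 6 11 -8
-      -> 6 19
over   -> 6 19 6
+      -> 6 25
over   -> 6 25 6
rot    -> 25 6 6
/      -> 25 1
-      -> 24
6      -> 24 6
+      -> 30
dup    -> 30 30
/      -> 1

1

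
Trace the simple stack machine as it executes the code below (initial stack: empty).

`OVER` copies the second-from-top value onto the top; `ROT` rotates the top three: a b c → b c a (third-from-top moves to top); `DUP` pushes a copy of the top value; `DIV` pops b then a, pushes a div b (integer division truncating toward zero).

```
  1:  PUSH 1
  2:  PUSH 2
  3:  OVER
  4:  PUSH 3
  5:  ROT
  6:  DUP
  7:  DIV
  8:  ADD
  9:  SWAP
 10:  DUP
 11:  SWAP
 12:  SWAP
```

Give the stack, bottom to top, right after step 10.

[1, 4, 1, 1]

PUSH 1  1
PUSH 2  1 2
OVER    1 2 1
PUSH 3  1 2 1 3
ROT     1 1 3 2
DUP     1 1 3 2 2
DIV     1 1 3 1
ADD     1 1 4
SWAP    1 4 1
DUP     1 4 1 1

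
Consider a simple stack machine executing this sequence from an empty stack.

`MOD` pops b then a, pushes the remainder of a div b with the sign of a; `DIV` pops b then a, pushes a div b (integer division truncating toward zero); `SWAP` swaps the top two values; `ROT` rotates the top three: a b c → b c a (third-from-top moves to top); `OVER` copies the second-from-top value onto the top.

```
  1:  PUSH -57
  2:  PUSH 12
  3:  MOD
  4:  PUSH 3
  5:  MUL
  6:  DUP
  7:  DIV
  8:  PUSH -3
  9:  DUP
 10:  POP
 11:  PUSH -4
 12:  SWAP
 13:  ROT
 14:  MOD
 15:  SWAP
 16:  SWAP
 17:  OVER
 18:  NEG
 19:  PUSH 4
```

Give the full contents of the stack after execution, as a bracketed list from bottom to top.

[-4, 0, 4, 4]

PUSH -57  [-57]
PUSH 12   [-57, 12]
MOD       [-9]
PUSH 3    [-9, 3]
MUL       [-27]
DUP       [-27, -27]
DIV       [1]
PUSH -3   [1, -3]
DUP       [1, -3, -3]
POP       [1, -3]
PUSH -4   [1, -3, -4]
SWAP      [1, -4, -3]
ROT       [-4, -3, 1]
MOD       [-4, 0]
SWAP      [0, -4]
SWAP      [-4, 0]
OVER      [-4, 0, -4]
NEG       [-4, 0, 4]
PUSH 4    [-4, 0, 4, 4]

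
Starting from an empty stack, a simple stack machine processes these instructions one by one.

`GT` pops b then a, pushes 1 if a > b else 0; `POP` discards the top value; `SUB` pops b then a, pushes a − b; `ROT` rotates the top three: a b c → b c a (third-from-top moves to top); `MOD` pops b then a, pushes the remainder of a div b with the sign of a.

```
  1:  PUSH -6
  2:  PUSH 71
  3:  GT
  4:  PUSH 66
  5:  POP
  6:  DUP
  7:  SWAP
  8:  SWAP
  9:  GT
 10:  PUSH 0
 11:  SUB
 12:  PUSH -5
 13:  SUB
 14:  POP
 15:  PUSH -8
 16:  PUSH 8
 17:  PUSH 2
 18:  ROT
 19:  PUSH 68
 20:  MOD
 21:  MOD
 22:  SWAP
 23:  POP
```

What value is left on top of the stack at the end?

2

PUSH -6 : [-6]
PUSH 71 : [-6, 71]
GT      : [0]
PUSH 66 : [0, 66]
POP     : [0]
DUP     : [0, 0]
SWAP    : [0, 0]
SWAP    : [0, 0]
GT      : [0]
PUSH 0  : [0, 0]
SUB     : [0]
PUSH -5 : [0, -5]
SUB     : [5]
POP     : []
PUSH -8 : [-8]
PUSH 8  : [-8, 8]
PUSH 2  : [-8, 8, 2]
ROT     : [8, 2, -8]
PUSH 68 : [8, 2, -8, 68]
MOD     : [8, 2, -8]
MOD     : [8, 2]
SWAP    : [2, 8]
POP     : [2]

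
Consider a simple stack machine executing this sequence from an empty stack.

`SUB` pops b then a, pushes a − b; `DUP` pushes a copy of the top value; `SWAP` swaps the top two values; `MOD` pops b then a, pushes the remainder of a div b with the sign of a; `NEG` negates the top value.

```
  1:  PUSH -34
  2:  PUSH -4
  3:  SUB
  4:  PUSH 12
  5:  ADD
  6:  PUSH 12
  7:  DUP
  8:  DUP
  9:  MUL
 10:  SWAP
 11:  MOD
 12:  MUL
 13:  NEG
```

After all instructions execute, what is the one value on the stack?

PUSH -34 : -34
PUSH -4  : -34 -4
SUB      : -30
PUSH 12  : -30 12
ADD      : -18
PUSH 12  : -18 12
DUP      : -18 12 12
DUP      : -18 12 12 12
MUL      : -18 12 144
SWAP     : -18 144 12
MOD      : -18 0
MUL      : 0
NEG      : 0

0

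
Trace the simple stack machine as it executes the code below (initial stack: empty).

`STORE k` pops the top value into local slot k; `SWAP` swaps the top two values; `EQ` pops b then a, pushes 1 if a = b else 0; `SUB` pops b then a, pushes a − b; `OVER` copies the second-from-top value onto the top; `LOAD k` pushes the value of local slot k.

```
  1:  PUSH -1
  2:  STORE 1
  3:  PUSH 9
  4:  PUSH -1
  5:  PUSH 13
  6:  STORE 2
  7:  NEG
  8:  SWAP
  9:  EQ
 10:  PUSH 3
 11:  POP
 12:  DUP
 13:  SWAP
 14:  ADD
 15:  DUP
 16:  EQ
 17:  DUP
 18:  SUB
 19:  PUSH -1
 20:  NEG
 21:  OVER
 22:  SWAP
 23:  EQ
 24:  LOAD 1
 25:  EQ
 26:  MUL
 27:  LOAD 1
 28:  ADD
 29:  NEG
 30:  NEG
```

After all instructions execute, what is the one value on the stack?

PUSH -1 -> -1
STORE 1 -> (empty)
PUSH 9  -> 9
PUSH -1 -> 9 -1
PUSH 13 -> 9 -1 13
STORE 2 -> 9 -1
NEG     -> 9 1
SWAP    -> 1 9
EQ      -> 0
PUSH 3  -> 0 3
POP     -> 0
DUP     -> 0 0
SWAP    -> 0 0
ADD     -> 0
DUP     -> 0 0
EQ      -> 1
DUP     -> 1 1
SUB     -> 0
PUSH -1 -> 0 -1
NEG     -> 0 1
OVER    -> 0 1 0
SWAP    -> 0 0 1
EQ      -> 0 0
LOAD 1  -> 0 0 -1
EQ      -> 0 0
MUL     -> 0
LOAD 1  -> 0 -1
ADD     -> -1
NEG     -> 1
NEG     -> -1

-1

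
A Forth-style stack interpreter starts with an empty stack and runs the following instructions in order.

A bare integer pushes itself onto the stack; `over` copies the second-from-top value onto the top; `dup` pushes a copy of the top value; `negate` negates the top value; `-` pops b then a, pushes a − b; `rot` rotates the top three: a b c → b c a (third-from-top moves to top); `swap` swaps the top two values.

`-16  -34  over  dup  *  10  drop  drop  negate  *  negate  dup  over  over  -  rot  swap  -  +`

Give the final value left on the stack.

1088

-16    -> [-16]
-34    -> [-16, -34]
over   -> [-16, -34, -16]
dup    -> [-16, -34, -16, -16]
*      -> [-16, -34, 256]
10     -> [-16, -34, 256, 10]
drop   -> [-16, -34, 256]
drop   -> [-16, -34]
negate -> [-16, 34]
*      -> [-544]
negate -> [544]
dup    -> [544, 544]
over   -> [544, 544, 544]
over   -> [544, 544, 544, 544]
-      -> [544, 544, 0]
rot    -> [544, 0, 544]
swap   -> [544, 544, 0]
-      -> [544, 544]
+      -> [1088]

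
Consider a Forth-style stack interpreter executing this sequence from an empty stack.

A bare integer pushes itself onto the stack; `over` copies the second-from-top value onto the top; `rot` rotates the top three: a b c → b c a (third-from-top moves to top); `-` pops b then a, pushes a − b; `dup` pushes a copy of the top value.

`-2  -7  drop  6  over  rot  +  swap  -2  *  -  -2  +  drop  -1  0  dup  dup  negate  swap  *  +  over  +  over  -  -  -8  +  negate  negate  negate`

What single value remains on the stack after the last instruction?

-2     -> [-2]
-7     -> [-2, -7]
drop   -> [-2]
6      -> [-2, 6]
over   -> [-2, 6, -2]
rot    -> [6, -2, -2]
+      -> [6, -4]
swap   -> [-4, 6]
-2     -> [-4, 6, -2]
*      -> [-4, -12]
-      -> [8]
-2     -> [8, -2]
+      -> [6]
drop   -> []
-1     -> [-1]
0      -> [-1, 0]
dup    -> [-1, 0, 0]
dup    -> [-1, 0, 0, 0]
negate -> [-1, 0, 0, 0]
swap   -> [-1, 0, 0, 0]
*      -> [-1, 0, 0]
+      -> [-1, 0]
over   -> [-1, 0, -1]
+      -> [-1, -1]
over   -> [-1, -1, -1]
-      -> [-1, 0]
-      -> [-1]
-8     -> [-1, -8]
+      -> [-9]
negate -> [9]
negate -> [-9]
negate -> [9]

9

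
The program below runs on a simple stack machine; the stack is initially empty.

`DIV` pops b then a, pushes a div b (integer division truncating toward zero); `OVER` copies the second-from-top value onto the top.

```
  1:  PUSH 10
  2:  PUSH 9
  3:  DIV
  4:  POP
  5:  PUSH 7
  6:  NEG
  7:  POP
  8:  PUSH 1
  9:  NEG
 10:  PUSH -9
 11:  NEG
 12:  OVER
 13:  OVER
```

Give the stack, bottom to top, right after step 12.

PUSH 10 → 10
PUSH 9  → 10 9
DIV     → 1
POP     → (empty)
PUSH 7  → 7
NEG     → -7
POP     → (empty)
PUSH 1  → 1
NEG     → -1
PUSH -9 → -1 -9
NEG     → -1 9
OVER    → -1 9 -1

[-1, 9, -1]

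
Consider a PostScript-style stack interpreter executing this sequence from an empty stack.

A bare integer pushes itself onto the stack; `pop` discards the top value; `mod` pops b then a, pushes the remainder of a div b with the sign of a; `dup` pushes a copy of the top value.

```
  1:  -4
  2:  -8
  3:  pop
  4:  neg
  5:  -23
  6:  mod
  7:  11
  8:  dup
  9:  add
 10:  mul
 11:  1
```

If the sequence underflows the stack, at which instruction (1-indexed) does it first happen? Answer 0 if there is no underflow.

0

-4  -> [-4]
-8  -> [-4, -8]
pop -> [-4]
neg -> [4]
-23 -> [4, -23]
mod -> [4]
11  -> [4, 11]
dup -> [4, 11, 11]
add -> [4, 22]
mul -> [88]
1   -> [88, 1]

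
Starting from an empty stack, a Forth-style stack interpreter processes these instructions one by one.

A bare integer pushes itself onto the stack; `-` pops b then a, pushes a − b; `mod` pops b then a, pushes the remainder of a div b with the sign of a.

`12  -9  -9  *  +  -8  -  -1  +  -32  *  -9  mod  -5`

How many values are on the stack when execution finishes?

2

12   [12]
-9   [12, -9]
-9   [12, -9, -9]
*    [12, 81]
+    [93]
-8   [93, -8]
-    [101]
-1   [101, -1]
+    [100]
-32  [100, -32]
*    [-3200]
-9   [-3200, -9]
mod  [-5]
-5   [-5, -5]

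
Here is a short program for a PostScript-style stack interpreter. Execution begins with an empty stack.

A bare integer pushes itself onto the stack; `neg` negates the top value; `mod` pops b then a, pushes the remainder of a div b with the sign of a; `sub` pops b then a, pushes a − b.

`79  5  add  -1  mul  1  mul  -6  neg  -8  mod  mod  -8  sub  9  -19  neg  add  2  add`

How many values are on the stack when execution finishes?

2

79  -> 79
5   -> 79 5
add -> 84
-1  -> 84 -1
mul -> -84
1   -> -84 1
mul -> -84
-6  -> -84 -6
neg -> -84 6
-8  -> -84 6 -8
mod -> -84 6
mod -> 0
-8  -> 0 -8
sub -> 8
9   -> 8 9
-19 -> 8 9 -19
neg -> 8 9 19
add -> 8 28
2   -> 8 28 2
add -> 8 30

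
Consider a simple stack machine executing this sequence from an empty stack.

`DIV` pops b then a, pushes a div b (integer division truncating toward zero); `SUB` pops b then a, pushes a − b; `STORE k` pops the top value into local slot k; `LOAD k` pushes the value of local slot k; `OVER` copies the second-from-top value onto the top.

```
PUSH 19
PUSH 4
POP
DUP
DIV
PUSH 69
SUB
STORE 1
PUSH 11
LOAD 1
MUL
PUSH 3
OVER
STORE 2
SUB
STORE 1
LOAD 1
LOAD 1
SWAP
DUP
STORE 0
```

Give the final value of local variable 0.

-751

PUSH 19  [19]
PUSH 4   [19, 4]
POP      [19]
DUP      [19, 19]
DIV      [1]
PUSH 69  [1, 69]
SUB      [-68]
STORE 1  []
PUSH 11  [11]
LOAD 1   [11, -68]
MUL      [-748]
PUSH 3   [-748, 3]
OVER     [-748, 3, -748]
STORE 2  [-748, 3]
SUB      [-751]
STORE 1  []
LOAD 1   [-751]
LOAD 1   [-751, -751]
SWAP     [-751, -751]
DUP      [-751, -751, -751]
STORE 0  [-751, -751]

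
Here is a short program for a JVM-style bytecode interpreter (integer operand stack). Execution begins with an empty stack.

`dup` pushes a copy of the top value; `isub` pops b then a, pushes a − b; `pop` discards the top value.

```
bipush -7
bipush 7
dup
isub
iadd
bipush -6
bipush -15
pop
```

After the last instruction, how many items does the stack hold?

2

bipush -7  -> [-7]
bipush 7   -> [-7, 7]
dup        -> [-7, 7, 7]
isub       -> [-7, 0]
iadd       -> [-7]
bipush -6  -> [-7, -6]
bipush -15 -> [-7, -6, -15]
pop        -> [-7, -6]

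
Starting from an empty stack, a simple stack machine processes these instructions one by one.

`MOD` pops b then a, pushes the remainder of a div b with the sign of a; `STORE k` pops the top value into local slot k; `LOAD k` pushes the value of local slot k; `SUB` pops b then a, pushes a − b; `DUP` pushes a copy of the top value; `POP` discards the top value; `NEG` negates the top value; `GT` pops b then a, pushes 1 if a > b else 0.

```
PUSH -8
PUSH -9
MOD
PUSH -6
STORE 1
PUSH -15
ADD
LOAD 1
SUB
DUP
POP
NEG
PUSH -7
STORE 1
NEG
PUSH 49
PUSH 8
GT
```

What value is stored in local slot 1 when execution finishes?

-7

PUSH -8   -8
PUSH -9   -8 -9
MOD       -8
PUSH -6   -8 -6
STORE 1   -8
PUSH -15  -8 -15
ADD       -23
LOAD 1    -23 -6
SUB       -17
DUP       -17 -17
POP       -17
NEG       17
PUSH -7   17 -7
STORE 1   17
NEG       -17
PUSH 49   -17 49
PUSH 8    -17 49 8
GT        -17 1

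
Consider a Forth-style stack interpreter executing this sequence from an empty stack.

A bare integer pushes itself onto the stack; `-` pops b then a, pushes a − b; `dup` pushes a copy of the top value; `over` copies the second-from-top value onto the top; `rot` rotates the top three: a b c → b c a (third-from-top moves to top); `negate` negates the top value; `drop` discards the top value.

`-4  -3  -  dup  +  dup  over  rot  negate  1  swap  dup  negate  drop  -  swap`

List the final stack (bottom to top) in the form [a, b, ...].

-4     -> -4
-3     -> -4 -3
-      -> -1
dup    -> -1 -1
+      -> -2
dup    -> -2 -2
over   -> -2 -2 -2
rot    -> -2 -2 -2
negate -> -2 -2 2
1      -> -2 -2 2 1
swap   -> -2 -2 1 2
dup    -> -2 -2 1 2 2
negate -> -2 -2 1 2 -2
drop   -> -2 -2 1 2
-      -> -2 -2 -1
swap   -> -2 -1 -2

[-2, -1, -2]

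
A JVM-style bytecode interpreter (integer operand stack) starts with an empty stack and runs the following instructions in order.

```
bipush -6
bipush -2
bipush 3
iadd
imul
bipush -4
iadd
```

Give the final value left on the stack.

bipush -6 → -6
bipush -2 → -6 -2
bipush 3  → -6 -2 3
iadd      → -6 1
imul      → -6
bipush -4 → -6 -4
iadd      → -10

-10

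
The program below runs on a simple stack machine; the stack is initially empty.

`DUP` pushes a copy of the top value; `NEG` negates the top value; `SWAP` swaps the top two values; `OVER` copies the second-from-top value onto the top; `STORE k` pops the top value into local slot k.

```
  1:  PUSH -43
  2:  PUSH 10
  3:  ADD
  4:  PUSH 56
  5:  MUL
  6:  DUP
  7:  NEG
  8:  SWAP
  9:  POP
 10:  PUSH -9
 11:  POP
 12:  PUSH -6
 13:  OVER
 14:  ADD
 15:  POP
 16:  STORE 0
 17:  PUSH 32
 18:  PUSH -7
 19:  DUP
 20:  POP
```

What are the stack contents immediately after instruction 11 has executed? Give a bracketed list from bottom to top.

[1848]

PUSH -43 : -43
PUSH 10  : -43 10
ADD      : -33
PUSH 56  : -33 56
MUL      : -1848
DUP      : -1848 -1848
NEG      : -1848 1848
SWAP     : 1848 -1848
POP      : 1848
PUSH -9  : 1848 -9
POP      : 1848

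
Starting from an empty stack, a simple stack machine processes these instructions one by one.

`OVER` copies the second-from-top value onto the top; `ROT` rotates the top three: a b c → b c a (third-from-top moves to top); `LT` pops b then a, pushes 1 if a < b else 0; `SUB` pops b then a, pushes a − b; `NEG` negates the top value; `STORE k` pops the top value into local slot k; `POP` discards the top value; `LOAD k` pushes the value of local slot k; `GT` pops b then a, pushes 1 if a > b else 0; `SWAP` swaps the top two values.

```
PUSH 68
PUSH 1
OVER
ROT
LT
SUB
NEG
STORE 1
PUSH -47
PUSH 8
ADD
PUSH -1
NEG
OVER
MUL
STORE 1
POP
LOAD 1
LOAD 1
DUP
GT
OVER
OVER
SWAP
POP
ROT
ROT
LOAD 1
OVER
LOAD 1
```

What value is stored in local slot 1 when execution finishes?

-39

PUSH 68   [68]
PUSH 1    [68, 1]
OVER      [68, 1, 68]
ROT       [1, 68, 68]
LT        [1, 0]
SUB       [1]
NEG       [-1]
STORE 1   []
PUSH -47  [-47]
PUSH 8    [-47, 8]
ADD       [-39]
PUSH -1   [-39, -1]
NEG       [-39, 1]
OVER      [-39, 1, -39]
MUL       [-39, -39]
STORE 1   [-39]
POP       []
LOAD 1    [-39]
LOAD 1    [-39, -39]
DUP       [-39, -39, -39]
GT        [-39, 0]
OVER      [-39, 0, -39]
OVER      [-39, 0, -39, 0]
SWAP      [-39, 0, 0, -39]
POP       [-39, 0, 0]
ROT       [0, 0, -39]
ROT       [0, -39, 0]
LOAD 1    [0, -39, 0, -39]
OVER      [0, -39, 0, -39, 0]
LOAD 1    [0, -39, 0, -39, 0, -39]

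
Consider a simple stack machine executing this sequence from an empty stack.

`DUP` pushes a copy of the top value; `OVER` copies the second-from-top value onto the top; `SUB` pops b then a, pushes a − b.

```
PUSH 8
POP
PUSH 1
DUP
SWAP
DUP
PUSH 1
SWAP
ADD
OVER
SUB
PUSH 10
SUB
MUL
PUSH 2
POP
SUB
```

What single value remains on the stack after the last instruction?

10

PUSH 8  -> [8]
POP     -> []
PUSH 1  -> [1]
DUP     -> [1, 1]
SWAP    -> [1, 1]
DUP     -> [1, 1, 1]
PUSH 1  -> [1, 1, 1, 1]
SWAP    -> [1, 1, 1, 1]
ADD     -> [1, 1, 2]
OVER    -> [1, 1, 2, 1]
SUB     -> [1, 1, 1]
PUSH 10 -> [1, 1, 1, 10]
SUB     -> [1, 1, -9]
MUL     -> [1, -9]
PUSH 2  -> [1, -9, 2]
POP     -> [1, -9]
SUB     -> [10]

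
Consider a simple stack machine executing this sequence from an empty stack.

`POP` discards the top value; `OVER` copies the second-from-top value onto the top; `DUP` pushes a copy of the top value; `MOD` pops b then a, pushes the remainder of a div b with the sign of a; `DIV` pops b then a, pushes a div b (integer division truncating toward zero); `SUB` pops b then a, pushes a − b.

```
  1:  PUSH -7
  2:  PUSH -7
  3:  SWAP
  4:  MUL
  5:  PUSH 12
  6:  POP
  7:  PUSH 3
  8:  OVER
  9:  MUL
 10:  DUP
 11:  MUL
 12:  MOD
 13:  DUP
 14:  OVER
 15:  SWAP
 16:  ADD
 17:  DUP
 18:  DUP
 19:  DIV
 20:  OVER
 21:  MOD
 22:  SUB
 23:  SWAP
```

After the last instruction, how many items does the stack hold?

PUSH -7 -> -7
PUSH -7 -> -7 -7
SWAP    -> -7 -7
MUL     -> 49
PUSH 12 -> 49 12
POP     -> 49
PUSH 3  -> 49 3
OVER    -> 49 3 49
MUL     -> 49 147
DUP     -> 49 147 147
MUL     -> 49 21609
MOD     -> 49
DUP     -> 49 49
OVER    -> 49 49 49
SWAP    -> 49 49 49
ADD     -> 49 98
DUP     -> 49 98 98
DUP     -> 49 98 98 98
DIV     -> 49 98 1
OVER    -> 49 98 1 98
MOD     -> 49 98 1
SUB     -> 49 97
SWAP    -> 97 49

2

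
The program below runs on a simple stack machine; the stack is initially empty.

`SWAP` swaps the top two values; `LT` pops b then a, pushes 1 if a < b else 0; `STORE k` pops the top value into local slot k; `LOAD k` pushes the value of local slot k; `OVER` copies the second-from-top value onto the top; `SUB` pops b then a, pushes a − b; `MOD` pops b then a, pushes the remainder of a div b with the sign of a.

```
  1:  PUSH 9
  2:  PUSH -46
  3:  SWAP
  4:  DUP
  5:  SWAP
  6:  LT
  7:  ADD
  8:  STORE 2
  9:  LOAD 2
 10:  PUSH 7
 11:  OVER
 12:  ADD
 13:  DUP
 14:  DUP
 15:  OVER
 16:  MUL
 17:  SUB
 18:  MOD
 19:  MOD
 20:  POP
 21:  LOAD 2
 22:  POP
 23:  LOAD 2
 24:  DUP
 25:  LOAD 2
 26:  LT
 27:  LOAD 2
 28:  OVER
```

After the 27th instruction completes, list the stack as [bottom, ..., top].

[-46, 0, -46]

PUSH 9   -> [9]
PUSH -46 -> [9, -46]
SWAP     -> [-46, 9]
DUP      -> [-46, 9, 9]
SWAP     -> [-46, 9, 9]
LT       -> [-46, 0]
ADD      -> [-46]
STORE 2  -> []
LOAD 2   -> [-46]
PUSH 7   -> [-46, 7]
OVER     -> [-46, 7, -46]
ADD      -> [-46, -39]
DUP      -> [-46, -39, -39]
DUP      -> [-46, -39, -39, -39]
OVER     -> [-46, -39, -39, -39, -39]
MUL      -> [-46, -39, -39, 1521]
SUB      -> [-46, -39, -1560]
MOD      -> [-46, -39]
MOD      -> [-7]
POP      -> []
LOAD 2   -> [-46]
POP      -> []
LOAD 2   -> [-46]
DUP      -> [-46, -46]
LOAD 2   -> [-46, -46, -46]
LT       -> [-46, 0]
LOAD 2   -> [-46, 0, -46]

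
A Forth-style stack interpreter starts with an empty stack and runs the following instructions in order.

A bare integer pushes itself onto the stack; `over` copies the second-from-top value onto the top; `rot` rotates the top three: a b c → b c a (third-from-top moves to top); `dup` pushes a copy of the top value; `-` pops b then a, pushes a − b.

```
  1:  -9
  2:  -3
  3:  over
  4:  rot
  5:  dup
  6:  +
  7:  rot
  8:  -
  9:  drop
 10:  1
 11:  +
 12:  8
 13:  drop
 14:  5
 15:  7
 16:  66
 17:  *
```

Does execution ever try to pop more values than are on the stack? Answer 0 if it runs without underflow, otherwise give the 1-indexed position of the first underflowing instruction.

-9   : [-9]
-3   : [-9, -3]
over : [-9, -3, -9]
rot  : [-3, -9, -9]
dup  : [-3, -9, -9, -9]
+    : [-3, -9, -18]
rot  : [-9, -18, -3]
-    : [-9, -15]
drop : [-9]
1    : [-9, 1]
+    : [-8]
8    : [-8, 8]
drop : [-8]
5    : [-8, 5]
7    : [-8, 5, 7]
66   : [-8, 5, 7, 66]
*    : [-8, 5, 462]

0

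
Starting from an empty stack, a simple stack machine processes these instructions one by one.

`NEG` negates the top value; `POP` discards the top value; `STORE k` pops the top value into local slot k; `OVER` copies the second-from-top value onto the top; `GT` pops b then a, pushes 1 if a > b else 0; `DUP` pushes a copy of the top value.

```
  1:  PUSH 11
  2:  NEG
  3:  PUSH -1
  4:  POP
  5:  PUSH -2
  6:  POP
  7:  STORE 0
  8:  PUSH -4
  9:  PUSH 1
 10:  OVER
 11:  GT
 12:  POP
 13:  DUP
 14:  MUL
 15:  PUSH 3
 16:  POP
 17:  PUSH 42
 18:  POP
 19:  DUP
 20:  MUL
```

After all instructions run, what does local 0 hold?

-11

PUSH 11 -> 11
NEG     -> -11
PUSH -1 -> -11 -1
POP     -> -11
PUSH -2 -> -11 -2
POP     -> -11
STORE 0 -> (empty)
PUSH -4 -> -4
PUSH 1  -> -4 1
OVER    -> -4 1 -4
GT      -> -4 1
POP     -> -4
DUP     -> -4 -4
MUL     -> 16
PUSH 3  -> 16 3
POP     -> 16
PUSH 42 -> 16 42
POP     -> 16
DUP     -> 16 16
MUL     -> 256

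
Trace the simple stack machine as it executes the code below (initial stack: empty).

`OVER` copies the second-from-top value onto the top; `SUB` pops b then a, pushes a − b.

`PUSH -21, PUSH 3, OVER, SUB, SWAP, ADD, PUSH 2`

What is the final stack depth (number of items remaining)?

2

PUSH -21 → -21
PUSH 3   → -21 3
OVER     → -21 3 -21
SUB      → -21 24
SWAP     → 24 -21
ADD      → 3
PUSH 2   → 3 2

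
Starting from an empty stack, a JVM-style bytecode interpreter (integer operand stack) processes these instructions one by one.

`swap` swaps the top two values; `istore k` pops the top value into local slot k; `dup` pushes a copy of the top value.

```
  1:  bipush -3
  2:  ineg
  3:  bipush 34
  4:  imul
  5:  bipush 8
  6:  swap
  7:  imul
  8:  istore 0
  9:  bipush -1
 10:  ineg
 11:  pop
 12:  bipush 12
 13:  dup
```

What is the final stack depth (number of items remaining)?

2

bipush -3 -> [-3]
ineg      -> [3]
bipush 34 -> [3, 34]
imul      -> [102]
bipush 8  -> [102, 8]
swap      -> [8, 102]
imul      -> [816]
istore 0  -> []
bipush -1 -> [-1]
ineg      -> [1]
pop       -> []
bipush 12 -> [12]
dup       -> [12, 12]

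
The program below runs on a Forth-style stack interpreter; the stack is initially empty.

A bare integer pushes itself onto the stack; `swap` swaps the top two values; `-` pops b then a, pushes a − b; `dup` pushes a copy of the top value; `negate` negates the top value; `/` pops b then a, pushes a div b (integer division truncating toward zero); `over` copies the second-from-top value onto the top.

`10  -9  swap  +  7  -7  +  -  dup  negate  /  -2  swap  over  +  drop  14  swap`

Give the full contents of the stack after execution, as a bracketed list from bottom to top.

[14, -2]

10     -> 10
-9     -> 10 -9
swap   -> -9 10
+      -> 1
7      -> 1 7
-7     -> 1 7 -7
+      -> 1 0
-      -> 1
dup    -> 1 1
negate -> 1 -1
/      -> -1
-2     -> -1 -2
swap   -> -2 -1
over   -> -2 -1 -2
+      -> -2 -3
drop   -> -2
14     -> -2 14
swap   -> 14 -2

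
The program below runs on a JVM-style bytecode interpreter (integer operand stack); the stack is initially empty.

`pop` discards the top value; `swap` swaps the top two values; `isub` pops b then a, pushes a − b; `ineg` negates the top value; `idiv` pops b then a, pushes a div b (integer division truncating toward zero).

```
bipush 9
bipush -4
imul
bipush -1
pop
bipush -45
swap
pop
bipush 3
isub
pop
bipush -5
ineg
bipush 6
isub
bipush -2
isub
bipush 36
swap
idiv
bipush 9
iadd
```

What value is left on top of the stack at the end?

45

bipush 9    9
bipush -4   9 -4
imul        -36
bipush -1   -36 -1
pop         -36
bipush -45  -36 -45
swap        -45 -36
pop         -45
bipush 3    -45 3
isub        -48
pop         (empty)
bipush -5   -5
ineg        5
bipush 6    5 6
isub        -1
bipush -2   -1 -2
isub        1
bipush 36   1 36
swap        36 1
idiv        36
bipush 9    36 9
iadd        45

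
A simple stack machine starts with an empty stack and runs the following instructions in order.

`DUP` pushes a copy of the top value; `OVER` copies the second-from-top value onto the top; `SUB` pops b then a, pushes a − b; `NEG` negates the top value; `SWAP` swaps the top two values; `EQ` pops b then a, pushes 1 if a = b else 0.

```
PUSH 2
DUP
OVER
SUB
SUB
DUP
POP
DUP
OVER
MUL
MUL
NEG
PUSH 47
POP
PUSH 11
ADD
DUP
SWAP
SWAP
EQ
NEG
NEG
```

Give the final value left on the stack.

PUSH 2  → [2]
DUP     → [2, 2]
OVER    → [2, 2, 2]
SUB     → [2, 0]
SUB     → [2]
DUP     → [2, 2]
POP     → [2]
DUP     → [2, 2]
OVER    → [2, 2, 2]
MUL     → [2, 4]
MUL     → [8]
NEG     → [-8]
PUSH 47 → [-8, 47]
POP     → [-8]
PUSH 11 → [-8, 11]
ADD     → [3]
DUP     → [3, 3]
SWAP    → [3, 3]
SWAP    → [3, 3]
EQ      → [1]
NEG     → [-1]
NEG     → [1]

1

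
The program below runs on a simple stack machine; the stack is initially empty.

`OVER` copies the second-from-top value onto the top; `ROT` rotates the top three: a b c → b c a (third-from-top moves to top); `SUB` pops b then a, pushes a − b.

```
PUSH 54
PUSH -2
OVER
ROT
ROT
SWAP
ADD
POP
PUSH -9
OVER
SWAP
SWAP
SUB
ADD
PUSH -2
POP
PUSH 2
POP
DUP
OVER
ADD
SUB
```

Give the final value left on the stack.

PUSH 54 : 54
PUSH -2 : 54 -2
OVER    : 54 -2 54
ROT     : -2 54 54
ROT     : 54 54 -2
SWAP    : 54 -2 54
ADD     : 54 52
POP     : 54
PUSH -9 : 54 -9
OVER    : 54 -9 54
SWAP    : 54 54 -9
SWAP    : 54 -9 54
SUB     : 54 -63
ADD     : -9
PUSH -2 : -9 -2
POP     : -9
PUSH 2  : -9 2
POP     : -9
DUP     : -9 -9
OVER    : -9 -9 -9
ADD     : -9 -18
SUB     : 9

9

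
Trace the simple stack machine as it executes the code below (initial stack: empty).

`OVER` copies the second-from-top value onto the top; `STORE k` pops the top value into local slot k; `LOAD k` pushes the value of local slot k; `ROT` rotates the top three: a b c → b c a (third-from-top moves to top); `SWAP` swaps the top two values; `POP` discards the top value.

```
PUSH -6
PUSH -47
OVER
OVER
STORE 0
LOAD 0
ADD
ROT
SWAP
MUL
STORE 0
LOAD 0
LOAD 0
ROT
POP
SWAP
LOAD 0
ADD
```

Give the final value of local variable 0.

318

PUSH -6  : -6
PUSH -47 : -6 -47
OVER     : -6 -47 -6
OVER     : -6 -47 -6 -47
STORE 0  : -6 -47 -6
LOAD 0   : -6 -47 -6 -47
ADD      : -6 -47 -53
ROT      : -47 -53 -6
SWAP     : -47 -6 -53
MUL      : -47 318
STORE 0  : -47
LOAD 0   : -47 318
LOAD 0   : -47 318 318
ROT      : 318 318 -47
POP      : 318 318
SWAP     : 318 318
LOAD 0   : 318 318 318
ADD      : 318 636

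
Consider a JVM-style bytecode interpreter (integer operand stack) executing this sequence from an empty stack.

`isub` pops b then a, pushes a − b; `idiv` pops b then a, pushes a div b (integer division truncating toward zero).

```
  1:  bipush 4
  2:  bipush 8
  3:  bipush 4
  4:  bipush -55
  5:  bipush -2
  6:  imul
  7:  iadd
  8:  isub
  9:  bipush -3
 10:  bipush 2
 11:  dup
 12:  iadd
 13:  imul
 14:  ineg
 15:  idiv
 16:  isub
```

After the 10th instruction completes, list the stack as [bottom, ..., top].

bipush 4   : [4]
bipush 8   : [4, 8]
bipush 4   : [4, 8, 4]
bipush -55 : [4, 8, 4, -55]
bipush -2  : [4, 8, 4, -55, -2]
imul       : [4, 8, 4, 110]
iadd       : [4, 8, 114]
isub       : [4, -106]
bipush -3  : [4, -106, -3]
bipush 2   : [4, -106, -3, 2]

[4, -106, -3, 2]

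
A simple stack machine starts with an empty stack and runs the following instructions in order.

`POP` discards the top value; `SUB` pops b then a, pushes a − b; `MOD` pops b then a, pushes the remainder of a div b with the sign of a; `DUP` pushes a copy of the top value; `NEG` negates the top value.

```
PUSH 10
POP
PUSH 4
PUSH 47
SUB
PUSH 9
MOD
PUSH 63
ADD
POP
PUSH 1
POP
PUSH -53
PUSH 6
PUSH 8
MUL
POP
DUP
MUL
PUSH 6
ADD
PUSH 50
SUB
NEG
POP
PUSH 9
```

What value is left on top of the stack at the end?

9

PUSH 10  : [10]
POP      : []
PUSH 4   : [4]
PUSH 47  : [4, 47]
SUB      : [-43]
PUSH 9   : [-43, 9]
MOD      : [-7]
PUSH 63  : [-7, 63]
ADD      : [56]
POP      : []
PUSH 1   : [1]
POP      : []
PUSH -53 : [-53]
PUSH 6   : [-53, 6]
PUSH 8   : [-53, 6, 8]
MUL      : [-53, 48]
POP      : [-53]
DUP      : [-53, -53]
MUL      : [2809]
PUSH 6   : [2809, 6]
ADD      : [2815]
PUSH 50  : [2815, 50]
SUB      : [2765]
NEG      : [-2765]
POP      : []
PUSH 9   : [9]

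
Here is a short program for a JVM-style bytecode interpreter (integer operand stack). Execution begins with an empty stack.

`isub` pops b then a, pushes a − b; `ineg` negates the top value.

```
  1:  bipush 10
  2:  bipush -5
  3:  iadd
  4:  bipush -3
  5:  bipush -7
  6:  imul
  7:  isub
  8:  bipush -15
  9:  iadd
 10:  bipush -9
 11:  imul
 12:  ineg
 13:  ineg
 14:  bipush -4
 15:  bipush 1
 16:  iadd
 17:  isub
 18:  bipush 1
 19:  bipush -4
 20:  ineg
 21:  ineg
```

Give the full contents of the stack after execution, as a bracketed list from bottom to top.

[282, 1, -4]

bipush 10  -> 10
bipush -5  -> 10 -5
iadd       -> 5
bipush -3  -> 5 -3
bipush -7  -> 5 -3 -7
imul       -> 5 21
isub       -> -16
bipush -15 -> -16 -15
iadd       -> -31
bipush -9  -> -31 -9
imul       -> 279
ineg       -> -279
ineg       -> 279
bipush -4  -> 279 -4
bipush 1   -> 279 -4 1
iadd       -> 279 -3
isub       -> 282
bipush 1   -> 282 1
bipush -4  -> 282 1 -4
ineg       -> 282 1 4
ineg       -> 282 1 -4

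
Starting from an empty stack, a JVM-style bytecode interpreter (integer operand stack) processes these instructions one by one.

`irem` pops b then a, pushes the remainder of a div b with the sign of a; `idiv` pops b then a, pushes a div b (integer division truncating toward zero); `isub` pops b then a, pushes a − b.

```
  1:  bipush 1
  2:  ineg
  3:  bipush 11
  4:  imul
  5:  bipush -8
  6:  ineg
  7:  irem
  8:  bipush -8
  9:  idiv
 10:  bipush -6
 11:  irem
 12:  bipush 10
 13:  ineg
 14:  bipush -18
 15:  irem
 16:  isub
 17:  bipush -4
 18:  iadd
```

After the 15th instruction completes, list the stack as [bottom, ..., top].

[0, -10]

bipush 1   -> [1]
ineg       -> [-1]
bipush 11  -> [-1, 11]
imul       -> [-11]
bipush -8  -> [-11, -8]
ineg       -> [-11, 8]
irem       -> [-3]
bipush -8  -> [-3, -8]
idiv       -> [0]
bipush -6  -> [0, -6]
irem       -> [0]
bipush 10  -> [0, 10]
ineg       -> [0, -10]
bipush -18 -> [0, -10, -18]
irem       -> [0, -10]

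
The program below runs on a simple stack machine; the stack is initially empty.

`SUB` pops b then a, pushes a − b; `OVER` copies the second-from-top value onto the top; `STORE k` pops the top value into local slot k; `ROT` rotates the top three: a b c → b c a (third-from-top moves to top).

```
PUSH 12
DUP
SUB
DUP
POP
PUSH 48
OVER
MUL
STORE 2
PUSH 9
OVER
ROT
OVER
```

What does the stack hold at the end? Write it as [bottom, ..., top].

PUSH 12 -> [12]
DUP     -> [12, 12]
SUB     -> [0]
DUP     -> [0, 0]
POP     -> [0]
PUSH 48 -> [0, 48]
OVER    -> [0, 48, 0]
MUL     -> [0, 0]
STORE 2 -> [0]
PUSH 9  -> [0, 9]
OVER    -> [0, 9, 0]
ROT     -> [9, 0, 0]
OVER    -> [9, 0, 0, 0]

[9, 0, 0, 0]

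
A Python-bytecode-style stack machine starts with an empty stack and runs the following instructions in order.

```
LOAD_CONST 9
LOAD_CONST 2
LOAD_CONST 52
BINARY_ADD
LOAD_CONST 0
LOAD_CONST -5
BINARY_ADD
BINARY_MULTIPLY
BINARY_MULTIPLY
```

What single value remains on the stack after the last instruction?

-2430

LOAD_CONST 9    : 9
LOAD_CONST 2    : 9 2
LOAD_CONST 52   : 9 2 52
BINARY_ADD      : 9 54
LOAD_CONST 0    : 9 54 0
LOAD_CONST -5   : 9 54 0 -5
BINARY_ADD      : 9 54 -5
BINARY_MULTIPLY : 9 -270
BINARY_MULTIPLY : -2430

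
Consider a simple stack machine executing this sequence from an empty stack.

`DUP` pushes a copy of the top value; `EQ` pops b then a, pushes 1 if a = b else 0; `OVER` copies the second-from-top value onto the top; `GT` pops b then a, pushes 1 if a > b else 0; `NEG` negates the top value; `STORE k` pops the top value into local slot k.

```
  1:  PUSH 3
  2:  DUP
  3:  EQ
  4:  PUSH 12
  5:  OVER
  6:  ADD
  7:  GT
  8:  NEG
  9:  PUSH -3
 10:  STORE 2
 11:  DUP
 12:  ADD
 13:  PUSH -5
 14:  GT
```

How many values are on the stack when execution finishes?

PUSH 3  → 3
DUP     → 3 3
EQ      → 1
PUSH 12 → 1 12
OVER    → 1 12 1
ADD     → 1 13
GT      → 0
NEG     → 0
PUSH -3 → 0 -3
STORE 2 → 0
DUP     → 0 0
ADD     → 0
PUSH -5 → 0 -5
GT      → 1

1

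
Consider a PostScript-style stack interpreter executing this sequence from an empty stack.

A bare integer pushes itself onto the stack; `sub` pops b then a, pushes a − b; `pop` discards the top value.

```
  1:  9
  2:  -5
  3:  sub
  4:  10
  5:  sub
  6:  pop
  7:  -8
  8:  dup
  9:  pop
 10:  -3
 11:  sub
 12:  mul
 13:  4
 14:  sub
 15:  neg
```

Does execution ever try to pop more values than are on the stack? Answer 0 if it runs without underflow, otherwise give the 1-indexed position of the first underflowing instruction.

12

9   -> 9
-5  -> 9 -5
sub -> 14
10  -> 14 10
sub -> 4
pop -> (empty)
-8  -> -8
dup -> -8 -8
pop -> -8
-3  -> -8 -3
sub -> -5
mul  — needs 2 operands, stack has 1 → underflow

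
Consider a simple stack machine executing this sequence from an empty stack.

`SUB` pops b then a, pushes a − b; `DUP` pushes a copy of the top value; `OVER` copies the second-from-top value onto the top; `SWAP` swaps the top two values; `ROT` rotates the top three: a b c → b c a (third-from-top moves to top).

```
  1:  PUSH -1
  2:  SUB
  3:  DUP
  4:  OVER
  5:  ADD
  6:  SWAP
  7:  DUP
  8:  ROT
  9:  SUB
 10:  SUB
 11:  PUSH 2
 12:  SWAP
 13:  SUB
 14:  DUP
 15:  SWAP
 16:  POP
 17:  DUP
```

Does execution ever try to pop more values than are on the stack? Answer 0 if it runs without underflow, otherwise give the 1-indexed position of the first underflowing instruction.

PUSH -1  -1
SUB  — needs 2 operands, stack has 1 → underflow

2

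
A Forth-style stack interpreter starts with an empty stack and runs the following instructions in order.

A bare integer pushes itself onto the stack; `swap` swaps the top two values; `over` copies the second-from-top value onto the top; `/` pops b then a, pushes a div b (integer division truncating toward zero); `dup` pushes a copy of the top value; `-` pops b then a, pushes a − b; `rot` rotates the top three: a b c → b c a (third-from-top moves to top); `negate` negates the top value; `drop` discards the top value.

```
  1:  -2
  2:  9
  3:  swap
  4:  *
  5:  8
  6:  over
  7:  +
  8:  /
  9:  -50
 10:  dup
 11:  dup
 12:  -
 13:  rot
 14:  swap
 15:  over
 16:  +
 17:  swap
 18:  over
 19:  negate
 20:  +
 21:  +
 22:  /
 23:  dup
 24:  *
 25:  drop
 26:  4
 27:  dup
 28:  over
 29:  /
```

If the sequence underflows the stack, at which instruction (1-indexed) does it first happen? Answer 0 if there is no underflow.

-2     -> [-2]
9      -> [-2, 9]
swap   -> [9, -2]
*      -> [-18]
8      -> [-18, 8]
over   -> [-18, 8, -18]
+      -> [-18, -10]
/      -> [1]
-50    -> [1, -50]
dup    -> [1, -50, -50]
dup    -> [1, -50, -50, -50]
-      -> [1, -50, 0]
rot    -> [-50, 0, 1]
swap   -> [-50, 1, 0]
over   -> [-50, 1, 0, 1]
+      -> [-50, 1, 1]
swap   -> [-50, 1, 1]
over   -> [-50, 1, 1, 1]
negate -> [-50, 1, 1, -1]
+      -> [-50, 1, 0]
+      -> [-50, 1]
/      -> [-50]
dup    -> [-50, -50]
*      -> [2500]
drop   -> []
4      -> [4]
dup    -> [4, 4]
over   -> [4, 4, 4]
/      -> [4, 1]

0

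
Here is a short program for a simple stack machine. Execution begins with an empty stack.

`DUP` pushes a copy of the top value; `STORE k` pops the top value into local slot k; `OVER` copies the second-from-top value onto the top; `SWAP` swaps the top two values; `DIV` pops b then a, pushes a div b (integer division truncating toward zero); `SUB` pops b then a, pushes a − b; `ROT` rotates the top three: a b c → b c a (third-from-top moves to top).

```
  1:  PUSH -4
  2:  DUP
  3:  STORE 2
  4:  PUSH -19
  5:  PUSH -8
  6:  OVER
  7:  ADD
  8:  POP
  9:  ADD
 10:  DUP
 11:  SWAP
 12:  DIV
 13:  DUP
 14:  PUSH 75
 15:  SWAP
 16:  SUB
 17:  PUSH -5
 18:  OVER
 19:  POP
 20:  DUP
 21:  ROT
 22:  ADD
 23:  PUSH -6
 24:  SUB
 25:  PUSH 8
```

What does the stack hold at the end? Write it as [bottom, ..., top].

PUSH -4  → -4
DUP      → -4 -4
STORE 2  → -4
PUSH -19 → -4 -19
PUSH -8  → -4 -19 -8
OVER     → -4 -19 -8 -19
ADD      → -4 -19 -27
POP      → -4 -19
ADD      → -23
DUP      → -23 -23
SWAP     → -23 -23
DIV      → 1
DUP      → 1 1
PUSH 75  → 1 1 75
SWAP     → 1 75 1
SUB      → 1 74
PUSH -5  → 1 74 -5
OVER     → 1 74 -5 74
POP      → 1 74 -5
DUP      → 1 74 -5 -5
ROT      → 1 -5 -5 74
ADD      → 1 -5 69
PUSH -6  → 1 -5 69 -6
SUB      → 1 -5 75
PUSH 8   → 1 -5 75 8

[1, -5, 75, 8]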